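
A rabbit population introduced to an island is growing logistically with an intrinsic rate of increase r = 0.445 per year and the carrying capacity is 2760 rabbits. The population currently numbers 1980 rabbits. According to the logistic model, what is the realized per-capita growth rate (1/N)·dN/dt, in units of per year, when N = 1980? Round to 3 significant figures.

(1/N)·dN/dt = r(1 − N/K) = 0.445 × (1 − 1980/2760).
= 0.445 × 0.28261 = 0.12576.

0.126 per year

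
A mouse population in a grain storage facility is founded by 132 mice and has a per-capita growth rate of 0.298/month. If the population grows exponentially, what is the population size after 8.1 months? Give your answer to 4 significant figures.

1475 mice

N(t) = N₀·e^(rt) = 132 × e^(0.298×8.1) = 132 × e^2.414.
e^2.414 ≈ 11.176, so N ≈ 132 × 11.176 = 1475.28.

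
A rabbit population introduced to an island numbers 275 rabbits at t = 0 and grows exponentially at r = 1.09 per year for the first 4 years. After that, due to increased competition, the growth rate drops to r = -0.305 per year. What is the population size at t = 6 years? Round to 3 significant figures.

11700 rabbits

Phase 1: N(4) = 275·e^(1.09×4) = 275·e^4.36 = 21520.7.
Phase 2 runs for 6 − 4 = 2 years at r = -0.305.
N(6) = 21520.7·e^(-0.305×2) = 21520.7·e^-0.61 = 11693.3.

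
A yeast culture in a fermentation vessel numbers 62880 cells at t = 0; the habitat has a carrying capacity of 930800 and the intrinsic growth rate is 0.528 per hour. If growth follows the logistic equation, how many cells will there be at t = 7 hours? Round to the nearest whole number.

A = (K − N₀)/N₀ = (930800 − 62880)/62880 = 13.803.
N(t) = K/(1 + A·e^(−rt)) = 930800/(1 + 13.803×e^(−0.528×7)).
e^(−3.696) = 0.024823; denominator = 1 + 13.803×0.024823 = 1.3426.
N = 930800/1.3426 = 693271.

693271 cells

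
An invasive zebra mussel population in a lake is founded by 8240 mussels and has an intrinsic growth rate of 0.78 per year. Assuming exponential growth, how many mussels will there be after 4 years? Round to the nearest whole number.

186606 mussels

N(t) = N₀·e^(rt) = 8240 × e^(0.78×4) = 8240 × e^3.12.
e^3.12 ≈ 22.646, so N ≈ 8240 × 22.646 = 186606.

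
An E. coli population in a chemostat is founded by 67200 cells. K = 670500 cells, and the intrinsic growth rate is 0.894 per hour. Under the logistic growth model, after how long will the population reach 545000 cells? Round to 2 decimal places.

4.10 hours

A = (K − N₀)/N₀ = (670500 − 67200)/67200 = 8.9777.
Solve 670500/(1 + 8.9777·e^(−0.894t)) = 545000: 1 + 8.9777·e^(−0.894t) = 1.2303, so e^(−0.894t) = 0.0256498.
−0.894·t = ln(0.0256498) = -3.6632, so t = 3.6632/0.894 = 4.0976.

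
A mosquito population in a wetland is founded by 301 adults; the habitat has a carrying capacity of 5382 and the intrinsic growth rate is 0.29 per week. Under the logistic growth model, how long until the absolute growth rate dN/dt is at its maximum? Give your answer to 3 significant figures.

Logistic growth is fastest at N = K/2 = 2691.
A = (K − N₀)/N₀ = 16.88. Set K/(1 + A·e^(−rt)) = K/2 → A·e^(−rt) = 1.
e^(−0.29t) = 1/16.88 = 0.0592403, so t = ln(16.88)/0.29 = 2.8262/0.29 = 9.7454.

9.75 weeks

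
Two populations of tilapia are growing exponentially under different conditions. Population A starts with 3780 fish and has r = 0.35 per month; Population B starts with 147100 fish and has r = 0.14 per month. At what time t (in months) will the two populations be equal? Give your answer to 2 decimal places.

17.44 months

Set 3780·e^(0.35t) = 147100·e^(0.14t).
e^((0.35 − 0.14)t) = 147100/3780 → e^(0.21·t) = 38.915.
0.21·t = ln(38.915) = 3.6614, so t = 3.6614/0.21 = 17.435.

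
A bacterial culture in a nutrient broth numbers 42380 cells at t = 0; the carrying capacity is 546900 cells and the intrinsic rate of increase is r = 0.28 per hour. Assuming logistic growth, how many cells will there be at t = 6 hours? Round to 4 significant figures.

A = (K − N₀)/N₀ = (546900 − 42380)/42380 = 11.905.
N(t) = K/(1 + A·e^(−rt)) = 546900/(1 + 11.905×e^(−0.28×6)).
e^(−1.68) = 0.18637; denominator = 1 + 11.905×0.18637 = 3.2187.
N = 546900/3.2187 = 169912.

169900 cells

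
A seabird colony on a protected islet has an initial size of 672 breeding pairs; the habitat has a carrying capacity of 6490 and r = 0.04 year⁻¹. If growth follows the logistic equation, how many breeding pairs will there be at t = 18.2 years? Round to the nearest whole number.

1253 breeding pairs

A = (K − N₀)/N₀ = (6490 − 672)/672 = 8.6577.
N(t) = K/(1 + A·e^(−rt)) = 6490/(1 + 8.6577×e^(−0.04×18.2)).
e^(−0.728) = 0.48287; denominator = 1 + 8.6577×0.48287 = 5.1806.
N = 6490/5.1806 = 1252.75.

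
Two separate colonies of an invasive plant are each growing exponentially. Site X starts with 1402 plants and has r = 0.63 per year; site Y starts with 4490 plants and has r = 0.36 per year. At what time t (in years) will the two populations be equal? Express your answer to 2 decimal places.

Set 1402·e^(0.63t) = 4490·e^(0.36t).
e^((0.63 − 0.36)t) = 4490/1402 → e^(0.27·t) = 3.2026.
0.27·t = ln(3.2026) = 1.164, so t = 1.164/0.27 = 4.3109.

4.31 years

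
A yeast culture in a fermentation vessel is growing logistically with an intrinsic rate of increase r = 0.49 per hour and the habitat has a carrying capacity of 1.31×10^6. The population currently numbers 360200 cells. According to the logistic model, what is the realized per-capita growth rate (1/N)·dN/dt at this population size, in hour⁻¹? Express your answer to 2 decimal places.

(1/N)·dN/dt = r(1 − N/K) = 0.49 × (1 − 360200/1.31×10^6).
= 0.49 × 0.72504 = 0.35527.

0.36 per hour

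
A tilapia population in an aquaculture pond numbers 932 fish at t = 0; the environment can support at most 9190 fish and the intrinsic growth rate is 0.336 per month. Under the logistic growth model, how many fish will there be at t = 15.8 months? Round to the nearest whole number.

8804 fish

A = (K − N₀)/N₀ = (9190 − 932)/932 = 8.8605.
N(t) = K/(1 + A·e^(−rt)) = 9190/(1 + 8.8605×e^(−0.336×15.8)).
e^(−5.309) = 0.0049479; denominator = 1 + 8.8605×0.0049479 = 1.0438.
N = 9190/1.0438 = 8804.03.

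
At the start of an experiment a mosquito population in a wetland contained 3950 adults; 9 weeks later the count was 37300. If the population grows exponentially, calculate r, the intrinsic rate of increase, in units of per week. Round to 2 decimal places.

0.25 per week

From N(t) = N₀·e^(rt): e^(r·9) = 37300/3950 = 9.443.
r·9 = ln(9.443) = 2.2453, so r = 2.2453/9 = 0.24948.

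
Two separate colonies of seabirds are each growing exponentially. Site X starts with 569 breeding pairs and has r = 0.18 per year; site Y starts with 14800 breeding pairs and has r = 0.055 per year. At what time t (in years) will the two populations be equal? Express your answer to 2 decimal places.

26.07 years

Set 569·e^(0.18t) = 14800·e^(0.055t).
e^((0.18 − 0.055)t) = 14800/569 → e^(0.125·t) = 26.011.
0.125·t = ln(26.011) = 3.2585, so t = 3.2585/0.125 = 26.068.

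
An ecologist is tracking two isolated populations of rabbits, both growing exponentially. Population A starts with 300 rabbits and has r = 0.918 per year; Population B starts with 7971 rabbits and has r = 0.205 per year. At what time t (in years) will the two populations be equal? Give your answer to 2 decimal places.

4.60 years

Set 300·e^(0.918t) = 7971·e^(0.205t).
e^((0.918 − 0.205)t) = 7971/300 → e^(0.713·t) = 26.57.
0.713·t = ln(26.57) = 3.2798, so t = 3.2798/0.713 = 4.6.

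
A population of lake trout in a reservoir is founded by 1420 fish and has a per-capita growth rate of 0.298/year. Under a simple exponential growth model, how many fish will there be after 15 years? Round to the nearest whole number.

124047 fish

N(t) = N₀·e^(rt) = 1420 × e^(0.298×15) = 1420 × e^4.47.
e^4.47 ≈ 87.357, so N ≈ 1420 × 87.357 = 124047.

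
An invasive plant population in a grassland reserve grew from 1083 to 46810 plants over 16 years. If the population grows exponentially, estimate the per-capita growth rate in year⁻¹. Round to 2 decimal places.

From N(t) = N₀·e^(rt): e^(r·16) = 46810/1083 = 43.223.
r·16 = ln(43.223) = 3.7664, so r = 3.7664/16 = 0.2354.

0.24 per year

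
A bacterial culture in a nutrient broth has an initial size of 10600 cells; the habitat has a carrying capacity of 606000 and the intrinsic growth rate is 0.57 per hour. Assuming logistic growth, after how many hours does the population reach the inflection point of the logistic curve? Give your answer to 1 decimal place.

Logistic growth is fastest at N = K/2 = 303000.
A = (K − N₀)/N₀ = 56.17. Set K/(1 + A·e^(−rt)) = K/2 → A·e^(−rt) = 1.
e^(−0.57t) = 1/56.17 = 0.0178032, so t = ln(56.17)/0.57 = 4.0284/0.57 = 7.0673.

7.1 hours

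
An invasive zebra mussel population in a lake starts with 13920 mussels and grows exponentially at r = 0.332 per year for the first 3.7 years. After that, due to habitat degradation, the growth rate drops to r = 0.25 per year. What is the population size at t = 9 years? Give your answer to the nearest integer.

Phase 1: N(3.7) = 13920·e^(0.332×3.7) = 13920·e^1.228 = 47547.4.
Phase 2 runs for 9 − 3.7 = 5.3 years at r = 0.25.
N(9) = 47547.4·e^(0.25×5.3) = 47547.4·e^1.325 = 178882.

178882 mussels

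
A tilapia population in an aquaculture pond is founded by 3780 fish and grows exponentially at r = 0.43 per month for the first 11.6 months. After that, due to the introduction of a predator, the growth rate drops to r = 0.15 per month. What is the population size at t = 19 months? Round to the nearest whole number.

Phase 1: N(11.6) = 3780·e^(0.43×11.6) = 3780·e^4.988 = 554310.
Phase 2 runs for 19 − 11.6 = 7.4 months at r = 0.15.
N(19) = 554310·e^(0.15×7.4) = 554310·e^1.11 = 1.681975×10^6.

1681975 fish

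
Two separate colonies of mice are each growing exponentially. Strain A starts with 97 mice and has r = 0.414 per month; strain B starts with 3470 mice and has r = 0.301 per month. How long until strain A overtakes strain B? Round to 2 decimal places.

Set 97·e^(0.414t) = 3470·e^(0.301t).
e^((0.414 − 0.301)t) = 3470/97 → e^(0.113·t) = 35.773.
0.113·t = ln(35.773) = 3.5772, so t = 3.5772/0.113 = 31.657.

31.66 months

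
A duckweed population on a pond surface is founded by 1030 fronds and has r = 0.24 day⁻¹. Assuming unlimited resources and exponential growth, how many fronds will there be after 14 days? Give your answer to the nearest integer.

29653 fronds

N(t) = N₀·e^(rt) = 1030 × e^(0.24×14) = 1030 × e^3.36.
e^3.36 ≈ 28.789, so N ≈ 1030 × 28.789 = 29652.9.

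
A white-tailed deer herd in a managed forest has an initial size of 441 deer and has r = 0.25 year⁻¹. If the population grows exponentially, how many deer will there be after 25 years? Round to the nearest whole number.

N(t) = N₀·e^(rt) = 441 × e^(0.25×25) = 441 × e^6.25.
e^6.25 ≈ 518.01, so N ≈ 441 × 518.01 = 228444.

228444 deer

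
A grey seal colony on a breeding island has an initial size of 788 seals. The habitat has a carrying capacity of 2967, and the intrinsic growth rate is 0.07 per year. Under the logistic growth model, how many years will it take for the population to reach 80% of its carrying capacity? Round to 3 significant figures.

A = (K − N₀)/N₀ = (2967 − 788)/788 = 2.7652.
Solve 2967/(1 + 2.7652·e^(−0.07t)) = 2373.6: 1 + 2.7652·e^(−0.07t) = 1.25, so e^(−0.07t) = 0.0904084.
−0.07·t = ln(0.0904084) = -2.4034, so t = 2.4034/0.07 = 34.335.

34.3 years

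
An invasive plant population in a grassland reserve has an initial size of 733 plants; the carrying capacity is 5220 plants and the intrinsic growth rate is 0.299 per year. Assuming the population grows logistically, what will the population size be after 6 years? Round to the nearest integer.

A = (K − N₀)/N₀ = (5220 − 733)/733 = 6.1214.
N(t) = K/(1 + A·e^(−rt)) = 5220/(1 + 6.1214×e^(−0.299×6)).
e^(−1.794) = 0.16629; denominator = 1 + 6.1214×0.16629 = 2.018.
N = 5220/2.018 = 2586.78.

2587 plants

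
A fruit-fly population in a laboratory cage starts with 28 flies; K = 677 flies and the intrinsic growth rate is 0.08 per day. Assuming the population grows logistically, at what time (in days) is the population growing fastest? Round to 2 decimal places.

39.29 days

Logistic growth is fastest at N = K/2 = 338.5.
A = (K − N₀)/N₀ = 23.179. Set K/(1 + A·e^(−rt)) = K/2 → A·e^(−rt) = 1.
e^(−0.08t) = 1/23.179 = 0.0431433, so t = ln(23.179)/0.08 = 3.1432/0.08 = 39.29.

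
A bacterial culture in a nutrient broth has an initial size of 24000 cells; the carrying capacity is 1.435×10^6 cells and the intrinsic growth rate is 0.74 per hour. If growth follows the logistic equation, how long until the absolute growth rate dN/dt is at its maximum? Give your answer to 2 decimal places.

5.51 hours

Logistic growth is fastest at N = K/2 = 717500.
A = (K − N₀)/N₀ = 58.792. Set K/(1 + A·e^(−rt)) = K/2 → A·e^(−rt) = 1.
e^(−0.74t) = 1/58.792 = 0.0170092, so t = ln(58.792)/0.74 = 4.074/0.74 = 5.5054.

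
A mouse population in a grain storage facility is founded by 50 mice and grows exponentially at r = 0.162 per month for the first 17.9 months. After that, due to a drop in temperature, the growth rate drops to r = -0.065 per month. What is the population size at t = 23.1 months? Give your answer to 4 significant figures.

648.0 mice

Phase 1: N(17.9) = 50·e^(0.162×17.9) = 50·e^2.9 = 908.526.
Phase 2 runs for 23.1 − 17.9 = 5.2 months at r = -0.065.
N(23.1) = 908.526·e^(-0.065×5.2) = 908.526·e^-0.338 = 647.956.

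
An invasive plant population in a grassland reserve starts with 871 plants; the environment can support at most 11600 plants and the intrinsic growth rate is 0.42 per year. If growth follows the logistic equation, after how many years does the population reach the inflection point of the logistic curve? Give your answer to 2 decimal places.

5.98 years

Logistic growth is fastest at N = K/2 = 5800.
A = (K − N₀)/N₀ = 12.318. Set K/(1 + A·e^(−rt)) = K/2 → A·e^(−rt) = 1.
e^(−0.42t) = 1/12.318 = 0.0811818, so t = ln(12.318)/0.42 = 2.5111/0.42 = 5.9787.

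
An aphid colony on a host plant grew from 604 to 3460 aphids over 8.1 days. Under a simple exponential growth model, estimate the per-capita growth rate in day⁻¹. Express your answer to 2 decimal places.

0.22 per day

From N(t) = N₀·e^(rt): e^(r·8.1) = 3460/604 = 5.7285.
r·8.1 = ln(5.7285) = 1.7454, so r = 1.7454/8.1 = 0.21549.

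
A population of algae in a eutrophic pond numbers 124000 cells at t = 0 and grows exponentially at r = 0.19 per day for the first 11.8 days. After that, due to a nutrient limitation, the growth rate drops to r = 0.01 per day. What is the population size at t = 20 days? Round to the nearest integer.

1266841 cells

Phase 1: N(11.8) = 124000·e^(0.19×11.8) = 124000·e^2.242 = 1.167105×10^6.
Phase 2 runs for 20 − 11.8 = 8.2 days at r = 0.01.
N(20) = 1.167105×10^6·e^(0.01×8.2) = 1.167105×10^6·e^0.082 = 1.266841×10^6.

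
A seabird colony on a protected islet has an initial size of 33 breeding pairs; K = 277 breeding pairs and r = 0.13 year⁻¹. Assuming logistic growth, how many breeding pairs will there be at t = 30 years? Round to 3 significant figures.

241 breeding pairs

A = (K − N₀)/N₀ = (277 − 33)/33 = 7.3939.
N(t) = K/(1 + A·e^(−rt)) = 277/(1 + 7.3939×e^(−0.13×30)).
e^(−3.9) = 0.020242; denominator = 1 + 7.3939×0.020242 = 1.1497.
N = 277/1.1497 = 240.939.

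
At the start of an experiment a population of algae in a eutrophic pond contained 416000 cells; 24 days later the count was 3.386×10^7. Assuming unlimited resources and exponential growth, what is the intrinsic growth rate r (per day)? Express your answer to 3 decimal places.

From N(t) = N₀·e^(rt): e^(r·24) = 3.386×10^7/416000 = 81.394.
r·24 = ln(81.394) = 4.3993, so r = 4.3993/24 = 0.1833.

0.183 per day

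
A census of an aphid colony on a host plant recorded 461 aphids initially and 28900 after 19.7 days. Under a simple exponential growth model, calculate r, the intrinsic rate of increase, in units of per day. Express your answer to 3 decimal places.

From N(t) = N₀·e^(rt): e^(r·19.7) = 28900/461 = 62.69.
r·19.7 = ln(62.69) = 4.1382, so r = 4.1382/19.7 = 0.21006.

0.210 per day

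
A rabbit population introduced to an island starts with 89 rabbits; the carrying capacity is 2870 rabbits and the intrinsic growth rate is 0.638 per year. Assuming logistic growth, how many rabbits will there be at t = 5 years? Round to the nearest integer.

A = (K − N₀)/N₀ = (2870 − 89)/89 = 31.247.
N(t) = K/(1 + A·e^(−rt)) = 2870/(1 + 31.247×e^(−0.638×5)).
e^(−3.19) = 0.041172; denominator = 1 + 31.247×0.041172 = 2.2865.
N = 2870/2.2865 = 1255.19.

1255 rabbits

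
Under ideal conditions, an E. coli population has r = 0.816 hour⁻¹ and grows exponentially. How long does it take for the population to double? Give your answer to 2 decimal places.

Doubling time t_d = ln(2)/r = 0.6931/0.816 = 0.84945.

0.85 hours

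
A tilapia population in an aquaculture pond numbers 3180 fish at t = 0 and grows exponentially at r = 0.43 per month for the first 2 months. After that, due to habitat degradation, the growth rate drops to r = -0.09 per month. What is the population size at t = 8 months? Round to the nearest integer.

4379 fish

Phase 1: N(2) = 3180·e^(0.43×2) = 3180·e^0.86 = 7514.85.
Phase 2 runs for 8 − 2 = 6 months at r = -0.09.
N(8) = 7514.85·e^(-0.09×6) = 7514.85·e^-0.54 = 4379.27.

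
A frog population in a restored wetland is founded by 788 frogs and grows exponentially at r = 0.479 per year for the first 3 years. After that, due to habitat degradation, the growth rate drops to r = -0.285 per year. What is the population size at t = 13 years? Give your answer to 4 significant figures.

191.8 frogs

Phase 1: N(3) = 788·e^(0.479×3) = 788·e^1.437 = 3315.95.
Phase 2 runs for 13 − 3 = 10 years at r = -0.285.
N(13) = 3315.95·e^(-0.285×10) = 3315.95·e^-2.85 = 191.809.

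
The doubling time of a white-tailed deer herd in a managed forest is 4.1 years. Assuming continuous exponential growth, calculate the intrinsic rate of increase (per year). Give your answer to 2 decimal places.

0.17 per year

r = ln(2)/t_d = 0.6931/4.1 = 0.16906.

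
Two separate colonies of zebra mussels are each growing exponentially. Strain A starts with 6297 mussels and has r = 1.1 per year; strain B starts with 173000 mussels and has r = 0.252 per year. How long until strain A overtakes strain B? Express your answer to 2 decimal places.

3.91 years

Set 6297·e^(1.1t) = 173000·e^(0.252t).
e^((1.1 − 0.252)t) = 173000/6297 → e^(0.848·t) = 27.473.
0.848·t = ln(27.473) = 3.3132, so t = 3.3132/0.848 = 3.9071.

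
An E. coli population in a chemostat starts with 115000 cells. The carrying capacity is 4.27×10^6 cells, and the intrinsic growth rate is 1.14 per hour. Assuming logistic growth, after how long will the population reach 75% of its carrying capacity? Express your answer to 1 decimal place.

4.1 hours

A = (K − N₀)/N₀ = (4.27×10^6 − 115000)/115000 = 36.13.
Solve 4.27×10^6/(1 + 36.13·e^(−1.14t)) = 3.2025×10^6: 1 + 36.13·e^(−1.14t) = 1.3333, so e^(−1.14t) = 0.00922583.
−1.14·t = ln(0.00922583) = -4.6857, so t = 4.6857/1.14 = 4.1103.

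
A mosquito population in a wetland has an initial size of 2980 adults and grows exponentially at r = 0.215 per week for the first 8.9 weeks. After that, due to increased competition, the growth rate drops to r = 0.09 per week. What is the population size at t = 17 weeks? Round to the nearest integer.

Phase 1: N(8.9) = 2980·e^(0.215×8.9) = 2980·e^1.913 = 20194.8.
Phase 2 runs for 17 − 8.9 = 8.1 weeks at r = 0.09.
N(17) = 20194.8·e^(0.09×8.1) = 20194.8·e^0.729 = 41863.9.

41864 adults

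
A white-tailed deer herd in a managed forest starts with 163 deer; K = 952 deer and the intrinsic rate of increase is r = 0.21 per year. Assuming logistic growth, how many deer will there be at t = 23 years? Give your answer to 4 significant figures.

A = (K − N₀)/N₀ = (952 − 163)/163 = 4.8405.
N(t) = K/(1 + A·e^(−rt)) = 952/(1 + 4.8405×e^(−0.21×23)).
e^(−4.83) = 0.0079865; denominator = 1 + 4.8405×0.0079865 = 1.0387.
N = 952/1.0387 = 916.567.

916.6 deer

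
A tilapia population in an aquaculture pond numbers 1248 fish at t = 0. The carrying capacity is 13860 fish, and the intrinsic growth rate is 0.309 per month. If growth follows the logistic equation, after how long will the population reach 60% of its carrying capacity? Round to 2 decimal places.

A = (K − N₀)/N₀ = (13860 − 1248)/1248 = 10.106.
Solve 13860/(1 + 10.106·e^(−0.309t)) = 8316: 1 + 10.106·e^(−0.309t) = 1.6667, so e^(−0.309t) = 0.0659689.
−0.309·t = ln(0.0659689) = -2.7186, so t = 2.7186/0.309 = 8.798.

8.80 months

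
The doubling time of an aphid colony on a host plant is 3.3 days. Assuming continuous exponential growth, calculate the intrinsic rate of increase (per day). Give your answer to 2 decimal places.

0.21 per day

r = ln(2)/t_d = 0.6931/3.3 = 0.21004.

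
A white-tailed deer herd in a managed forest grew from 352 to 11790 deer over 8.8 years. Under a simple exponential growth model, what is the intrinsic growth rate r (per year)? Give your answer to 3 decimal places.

0.399 per year

From N(t) = N₀·e^(rt): e^(r·8.8) = 11790/352 = 33.494.
r·8.8 = ln(33.494) = 3.5114, so r = 3.5114/8.8 = 0.39902.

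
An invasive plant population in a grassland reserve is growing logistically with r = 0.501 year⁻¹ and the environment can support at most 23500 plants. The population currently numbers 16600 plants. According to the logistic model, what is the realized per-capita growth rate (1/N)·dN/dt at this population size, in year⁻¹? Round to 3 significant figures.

0.147 per year

(1/N)·dN/dt = r(1 − N/K) = 0.501 × (1 − 16600/23500).
= 0.501 × 0.29362 = 0.1471.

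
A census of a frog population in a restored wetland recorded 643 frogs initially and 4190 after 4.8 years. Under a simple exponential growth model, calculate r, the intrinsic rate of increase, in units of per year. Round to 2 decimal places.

0.39 per year

From N(t) = N₀·e^(rt): e^(r·4.8) = 4190/643 = 6.5163.
r·4.8 = ln(6.5163) = 1.8743, so r = 1.8743/4.8 = 0.39048.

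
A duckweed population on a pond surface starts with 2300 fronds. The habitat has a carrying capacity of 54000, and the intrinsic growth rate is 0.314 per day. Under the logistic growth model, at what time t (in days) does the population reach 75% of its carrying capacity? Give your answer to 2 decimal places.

A = (K − N₀)/N₀ = (54000 − 2300)/2300 = 22.478.
Solve 54000/(1 + 22.478·e^(−0.314t)) = 40500: 1 + 22.478·e^(−0.314t) = 1.3333, so e^(−0.314t) = 0.0148291.
−0.314·t = ln(0.0148291) = -4.2112, so t = 4.2112/0.314 = 13.411.

13.41 days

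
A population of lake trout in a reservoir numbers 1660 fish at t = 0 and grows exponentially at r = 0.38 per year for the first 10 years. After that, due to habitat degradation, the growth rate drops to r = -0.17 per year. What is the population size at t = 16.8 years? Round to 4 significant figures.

Phase 1: N(10) = 1660·e^(0.38×10) = 1660·e^3.8 = 74204.
Phase 2 runs for 16.8 − 10 = 6.8 years at r = -0.17.
N(16.8) = 74204·e^(-0.17×6.8) = 74204·e^-1.156 = 23355.2.

23360 fish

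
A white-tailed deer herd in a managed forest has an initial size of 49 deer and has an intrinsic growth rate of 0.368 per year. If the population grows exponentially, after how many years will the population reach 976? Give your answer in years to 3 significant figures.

Set N₀·e^(rt) = 976: e^(0.368·t) = 976/49 = 19.918.
0.368·t = ln(19.918) = 2.9916, so t = 2.9916/0.368 = 8.1295.

8.13 years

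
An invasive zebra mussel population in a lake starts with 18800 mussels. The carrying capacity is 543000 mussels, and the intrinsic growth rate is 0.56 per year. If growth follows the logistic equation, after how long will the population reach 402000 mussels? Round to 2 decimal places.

A = (K − N₀)/N₀ = (543000 − 18800)/18800 = 27.883.
Solve 543000/(1 + 27.883·e^(−0.56t)) = 402000: 1 + 27.883·e^(−0.56t) = 1.3507, so e^(−0.56t) = 0.0125792.
−0.56·t = ln(0.0125792) = -4.3757, so t = 4.3757/0.56 = 7.8138.

7.81 years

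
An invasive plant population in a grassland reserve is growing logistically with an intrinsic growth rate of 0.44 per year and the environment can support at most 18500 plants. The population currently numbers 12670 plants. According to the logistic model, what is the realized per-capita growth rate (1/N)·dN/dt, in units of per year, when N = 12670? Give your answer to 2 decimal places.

(1/N)·dN/dt = r(1 − N/K) = 0.44 × (1 − 12670/18500).
= 0.44 × 0.31514 = 0.13866.

0.14 per year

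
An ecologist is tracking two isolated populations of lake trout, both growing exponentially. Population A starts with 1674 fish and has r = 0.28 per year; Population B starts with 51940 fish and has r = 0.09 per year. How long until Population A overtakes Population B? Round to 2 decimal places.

18.08 years

Set 1674·e^(0.28t) = 51940·e^(0.09t).
e^((0.28 − 0.09)t) = 51940/1674 → e^(0.19·t) = 31.027.
0.19·t = ln(31.027) = 3.4349, so t = 3.4349/0.19 = 18.078.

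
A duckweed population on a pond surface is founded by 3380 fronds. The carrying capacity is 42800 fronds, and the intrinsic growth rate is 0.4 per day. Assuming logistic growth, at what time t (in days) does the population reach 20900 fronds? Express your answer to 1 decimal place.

A = (K − N₀)/N₀ = (42800 − 3380)/3380 = 11.663.
Solve 42800/(1 + 11.663·e^(−0.4t)) = 20900: 1 + 11.663·e^(−0.4t) = 2.0478, so e^(−0.4t) = 0.0898458.
−0.4·t = ln(0.0898458) = -2.4097, so t = 2.4097/0.4 = 6.0242.

6.0 days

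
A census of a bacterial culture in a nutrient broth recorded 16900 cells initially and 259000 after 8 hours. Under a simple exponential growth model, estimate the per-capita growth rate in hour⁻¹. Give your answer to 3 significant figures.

From N(t) = N₀·e^(rt): e^(r·8) = 259000/16900 = 15.325.
r·8 = ln(15.325) = 2.7295, so r = 2.7295/8 = 0.34119.

0.341 per hour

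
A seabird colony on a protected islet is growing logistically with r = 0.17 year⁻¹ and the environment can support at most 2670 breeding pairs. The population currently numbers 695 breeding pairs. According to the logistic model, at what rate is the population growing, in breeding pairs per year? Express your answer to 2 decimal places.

dN/dt = rN(1 − N/K) = 0.17 × 695 × (1 − 695/2670).
1 − 695/2670 = 0.7397; dN/dt = 0.17 × 695 × 0.7397 = 87.396.

87.40 breeding pairs per year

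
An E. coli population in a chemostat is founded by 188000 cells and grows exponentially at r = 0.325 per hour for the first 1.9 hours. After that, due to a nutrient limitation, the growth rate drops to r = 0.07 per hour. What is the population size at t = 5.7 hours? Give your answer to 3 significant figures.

Phase 1: N(1.9) = 188000·e^(0.325×1.9) = 188000·e^0.6175 = 348606.
Phase 2 runs for 5.7 − 1.9 = 3.8 hours at r = 0.07.
N(5.7) = 348606·e^(0.07×3.8) = 348606·e^0.266 = 454838.

455000 cells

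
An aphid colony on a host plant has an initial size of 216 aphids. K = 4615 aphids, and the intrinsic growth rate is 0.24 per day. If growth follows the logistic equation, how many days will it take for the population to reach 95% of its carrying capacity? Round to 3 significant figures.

A = (K − N₀)/N₀ = (4615 − 216)/216 = 20.366.
Solve 4615/(1 + 20.366·e^(−0.24t)) = 4384.25: 1 + 20.366·e^(−0.24t) = 1.0526, so e^(−0.24t) = 0.00258432.
−0.24·t = ln(0.00258432) = -5.9583, so t = 5.9583/0.24 = 24.826.

24.8 days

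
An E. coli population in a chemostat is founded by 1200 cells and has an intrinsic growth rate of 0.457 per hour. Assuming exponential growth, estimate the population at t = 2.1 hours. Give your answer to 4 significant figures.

3133 cells

N(t) = N₀·e^(rt) = 1200 × e^(0.457×2.1) = 1200 × e^0.9597.
e^0.9597 ≈ 2.6109, so N ≈ 1200 × 2.6109 = 3133.1.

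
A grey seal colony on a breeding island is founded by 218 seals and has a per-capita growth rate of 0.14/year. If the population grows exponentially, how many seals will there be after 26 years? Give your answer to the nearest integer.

N(t) = N₀·e^(rt) = 218 × e^(0.14×26) = 218 × e^3.64.
e^3.64 ≈ 38.092, so N ≈ 218 × 38.092 = 8304.02.

8304 seals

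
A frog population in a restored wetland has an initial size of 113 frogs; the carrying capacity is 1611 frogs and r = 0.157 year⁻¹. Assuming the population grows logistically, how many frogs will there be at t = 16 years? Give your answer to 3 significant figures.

776 frogs

A = (K − N₀)/N₀ = (1611 − 113)/113 = 13.257.
N(t) = K/(1 + A·e^(−rt)) = 1611/(1 + 13.257×e^(−0.157×16)).
e^(−2.512) = 0.081106; denominator = 1 + 13.257×0.081106 = 2.0752.
N = 1611/2.0752 = 776.314.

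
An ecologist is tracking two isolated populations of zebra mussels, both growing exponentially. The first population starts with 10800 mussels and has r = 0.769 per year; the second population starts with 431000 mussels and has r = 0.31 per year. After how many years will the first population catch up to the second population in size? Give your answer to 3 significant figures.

Set 10800·e^(0.769t) = 431000·e^(0.31t).
e^((0.769 − 0.31)t) = 431000/10800 → e^(0.459·t) = 39.907.
0.459·t = ln(39.907) = 3.6866, so t = 3.6866/0.459 = 8.0317.

8.03 years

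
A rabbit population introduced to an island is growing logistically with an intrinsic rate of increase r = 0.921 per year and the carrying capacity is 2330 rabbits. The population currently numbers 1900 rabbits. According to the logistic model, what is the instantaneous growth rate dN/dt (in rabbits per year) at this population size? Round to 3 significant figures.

dN/dt = rN(1 − N/K) = 0.921 × 1900 × (1 − 1900/2330).
1 − 1900/2330 = 0.18455; dN/dt = 0.921 × 1900 × 0.18455 = 322.94.

323 rabbits per year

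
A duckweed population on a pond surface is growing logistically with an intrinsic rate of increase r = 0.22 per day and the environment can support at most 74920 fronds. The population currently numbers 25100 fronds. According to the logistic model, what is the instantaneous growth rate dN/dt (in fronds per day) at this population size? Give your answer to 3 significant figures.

3670 fronds per day

dN/dt = rN(1 − N/K) = 0.22 × 25100 × (1 − 25100/74920).
1 − 25100/74920 = 0.66498; dN/dt = 0.22 × 25100 × 0.66498 = 3672.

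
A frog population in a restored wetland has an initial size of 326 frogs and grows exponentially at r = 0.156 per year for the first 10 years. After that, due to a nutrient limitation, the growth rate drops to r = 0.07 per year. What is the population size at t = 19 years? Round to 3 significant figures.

2910 frogs

Phase 1: N(10) = 326·e^(0.156×10) = 326·e^1.56 = 1551.38.
Phase 2 runs for 19 − 10 = 9 years at r = 0.07.
N(19) = 1551.38·e^(0.07×9) = 1551.38·e^0.63 = 2912.88.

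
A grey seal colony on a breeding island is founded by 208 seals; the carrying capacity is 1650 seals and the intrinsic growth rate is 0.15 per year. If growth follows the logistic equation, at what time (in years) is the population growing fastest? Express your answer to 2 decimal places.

Logistic growth is fastest at N = K/2 = 825.
A = (K − N₀)/N₀ = 6.9327. Set K/(1 + A·e^(−rt)) = K/2 → A·e^(−rt) = 1.
e^(−0.15t) = 1/6.9327 = 0.144244, so t = ln(6.9327)/0.15 = 1.9362/0.15 = 12.908.

12.91 years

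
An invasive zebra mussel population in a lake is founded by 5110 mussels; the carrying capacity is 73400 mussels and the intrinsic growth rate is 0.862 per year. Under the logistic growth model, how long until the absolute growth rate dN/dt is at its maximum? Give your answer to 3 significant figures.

3.01 years

Logistic growth is fastest at N = K/2 = 36700.
A = (K − N₀)/N₀ = 13.364. Set K/(1 + A·e^(−rt)) = K/2 → A·e^(−rt) = 1.
e^(−0.862t) = 1/13.364 = 0.0748279, so t = ln(13.364)/0.862 = 2.5926/0.862 = 3.0076.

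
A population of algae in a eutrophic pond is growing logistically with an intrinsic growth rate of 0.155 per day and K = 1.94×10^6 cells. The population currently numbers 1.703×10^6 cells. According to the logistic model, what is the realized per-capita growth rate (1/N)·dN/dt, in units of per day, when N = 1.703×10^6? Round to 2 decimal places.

0.02 per day

(1/N)·dN/dt = r(1 − N/K) = 0.155 × (1 − 1.703×10^6/1.94×10^6).
= 0.155 × 0.12216 = 0.018936.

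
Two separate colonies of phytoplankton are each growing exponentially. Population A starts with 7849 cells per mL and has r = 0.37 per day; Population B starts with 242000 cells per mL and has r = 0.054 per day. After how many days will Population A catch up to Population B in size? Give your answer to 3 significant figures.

Set 7849·e^(0.37t) = 242000·e^(0.054t).
e^((0.37 − 0.054)t) = 242000/7849 → e^(0.316·t) = 30.832.
0.316·t = ln(30.832) = 3.4286, so t = 3.4286/0.316 = 10.85.

10.8 days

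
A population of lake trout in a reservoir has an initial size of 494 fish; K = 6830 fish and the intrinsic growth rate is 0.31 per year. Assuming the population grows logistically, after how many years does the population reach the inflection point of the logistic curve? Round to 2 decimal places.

Logistic growth is fastest at N = K/2 = 3415.
A = (K − N₀)/N₀ = 12.826. Set K/(1 + A·e^(−rt)) = K/2 → A·e^(−rt) = 1.
e^(−0.31t) = 1/12.826 = 0.0779672, so t = ln(12.826)/0.31 = 2.5515/0.31 = 8.2305.

8.23 years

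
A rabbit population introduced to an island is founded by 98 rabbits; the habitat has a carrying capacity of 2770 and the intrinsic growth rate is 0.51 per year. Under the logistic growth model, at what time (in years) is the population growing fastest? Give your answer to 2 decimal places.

Logistic growth is fastest at N = K/2 = 1385.
A = (K − N₀)/N₀ = 27.265. Set K/(1 + A·e^(−rt)) = K/2 → A·e^(−rt) = 1.
e^(−0.51t) = 1/27.265 = 0.0366766, so t = ln(27.265)/0.51 = 3.3056/0.51 = 6.4816.

6.48 years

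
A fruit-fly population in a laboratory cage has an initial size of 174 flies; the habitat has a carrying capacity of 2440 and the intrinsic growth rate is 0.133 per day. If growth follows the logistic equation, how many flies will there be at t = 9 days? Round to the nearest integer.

A = (K − N₀)/N₀ = (2440 − 174)/174 = 13.023.
N(t) = K/(1 + A·e^(−rt)) = 2440/(1 + 13.023×e^(−0.133×9)).
e^(−1.197) = 0.3021; denominator = 1 + 13.023×0.3021 = 4.9342.
N = 2440/4.9342 = 494.504.

495 flies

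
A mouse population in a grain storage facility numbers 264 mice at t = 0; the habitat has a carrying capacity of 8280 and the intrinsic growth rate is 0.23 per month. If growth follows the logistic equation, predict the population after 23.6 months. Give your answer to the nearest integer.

7306 mice

A = (K − N₀)/N₀ = (8280 − 264)/264 = 30.364.
N(t) = K/(1 + A·e^(−rt)) = 8280/(1 + 30.364×e^(−0.23×23.6)).
e^(−5.428) = 0.0043919; denominator = 1 + 30.364×0.0043919 = 1.1334.
N = 8280/1.1334 = 7305.75.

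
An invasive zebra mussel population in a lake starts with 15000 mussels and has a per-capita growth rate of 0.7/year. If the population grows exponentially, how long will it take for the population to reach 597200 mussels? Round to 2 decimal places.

5.26 years

Set N₀·e^(rt) = 597200: e^(0.7·t) = 597200/15000 = 39.813.
0.7·t = ln(39.813) = 3.6842, so t = 3.6842/0.7 = 5.2631.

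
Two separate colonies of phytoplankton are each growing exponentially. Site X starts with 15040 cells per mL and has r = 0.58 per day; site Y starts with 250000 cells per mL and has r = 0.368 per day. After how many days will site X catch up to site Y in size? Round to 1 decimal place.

Set 15040·e^(0.58t) = 250000·e^(0.368t).
e^((0.58 − 0.368)t) = 250000/15040 → e^(0.212·t) = 16.622.
0.212·t = ln(16.622) = 2.8107, so t = 2.8107/0.212 = 13.258.

13.3 days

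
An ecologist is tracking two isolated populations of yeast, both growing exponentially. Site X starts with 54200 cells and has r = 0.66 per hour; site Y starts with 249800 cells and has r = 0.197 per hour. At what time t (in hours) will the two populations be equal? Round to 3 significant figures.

Set 54200·e^(0.66t) = 249800·e^(0.197t).
e^((0.66 − 0.197)t) = 249800/54200 → e^(0.463·t) = 4.6089.
0.463·t = ln(4.6089) = 1.528, so t = 1.528/0.463 = 3.3002.

3.30 hours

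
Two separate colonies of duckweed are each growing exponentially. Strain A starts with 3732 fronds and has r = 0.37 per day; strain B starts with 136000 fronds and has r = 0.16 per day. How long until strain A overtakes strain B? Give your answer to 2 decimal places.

17.12 days

Set 3732·e^(0.37t) = 136000·e^(0.16t).
e^((0.37 − 0.16)t) = 136000/3732 → e^(0.21·t) = 36.442.
0.21·t = ln(36.442) = 3.5957, so t = 3.5957/0.21 = 17.122.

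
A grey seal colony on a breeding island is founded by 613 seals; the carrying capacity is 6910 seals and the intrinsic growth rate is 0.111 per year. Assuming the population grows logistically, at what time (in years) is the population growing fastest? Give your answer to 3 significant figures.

21.0 years

Logistic growth is fastest at N = K/2 = 3455.
A = (K − N₀)/N₀ = 10.272. Set K/(1 + A·e^(−rt)) = K/2 → A·e^(−rt) = 1.
e^(−0.111t) = 1/10.272 = 0.0973479, so t = ln(10.272)/0.111 = 2.3295/0.111 = 20.986.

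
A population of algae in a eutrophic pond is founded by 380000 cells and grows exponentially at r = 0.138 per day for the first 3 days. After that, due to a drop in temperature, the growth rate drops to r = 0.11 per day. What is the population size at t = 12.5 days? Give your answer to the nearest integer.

Phase 1: N(3) = 380000·e^(0.138×3) = 380000·e^0.414 = 574886.
Phase 2 runs for 12.5 − 3 = 9.5 days at r = 0.11.
N(12.5) = 574886·e^(0.11×9.5) = 574886·e^1.045 = 1.634629×10^6.

1634629 cells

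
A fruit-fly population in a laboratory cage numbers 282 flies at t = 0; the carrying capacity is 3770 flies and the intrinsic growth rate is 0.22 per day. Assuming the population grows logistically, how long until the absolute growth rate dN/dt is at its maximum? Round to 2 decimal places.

Logistic growth is fastest at N = K/2 = 1885.
A = (K − N₀)/N₀ = 12.369. Set K/(1 + A·e^(−rt)) = K/2 → A·e^(−rt) = 1.
e^(−0.22t) = 1/12.369 = 0.0808486, so t = ln(12.369)/0.22 = 2.5152/0.22 = 11.433.

11.43 days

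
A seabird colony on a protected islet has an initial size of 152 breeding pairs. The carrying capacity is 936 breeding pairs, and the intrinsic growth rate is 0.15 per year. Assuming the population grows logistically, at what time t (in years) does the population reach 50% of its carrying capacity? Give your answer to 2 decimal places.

10.94 years

A = (K − N₀)/N₀ = (936 − 152)/152 = 5.1579.
Solve 936/(1 + 5.1579·e^(−0.15t)) = 468: 1 + 5.1579·e^(−0.15t) = 2, so e^(−0.15t) = 0.193878.
−0.15·t = ln(0.193878) = -1.6405, so t = 1.6405/0.15 = 10.937.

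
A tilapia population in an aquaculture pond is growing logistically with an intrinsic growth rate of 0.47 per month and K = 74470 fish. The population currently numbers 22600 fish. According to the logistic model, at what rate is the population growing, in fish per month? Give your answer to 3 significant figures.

7400 fish per month

dN/dt = rN(1 − N/K) = 0.47 × 22600 × (1 − 22600/74470).
1 − 22600/74470 = 0.69652; dN/dt = 0.47 × 22600 × 0.69652 = 7398.5.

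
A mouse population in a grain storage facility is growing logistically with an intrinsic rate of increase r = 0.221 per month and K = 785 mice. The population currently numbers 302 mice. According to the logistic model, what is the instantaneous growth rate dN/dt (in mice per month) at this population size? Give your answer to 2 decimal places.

dN/dt = rN(1 − N/K) = 0.221 × 302 × (1 − 302/785).
1 − 302/785 = 0.61529; dN/dt = 0.221 × 302 × 0.61529 = 41.065.

41.07 mice per month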